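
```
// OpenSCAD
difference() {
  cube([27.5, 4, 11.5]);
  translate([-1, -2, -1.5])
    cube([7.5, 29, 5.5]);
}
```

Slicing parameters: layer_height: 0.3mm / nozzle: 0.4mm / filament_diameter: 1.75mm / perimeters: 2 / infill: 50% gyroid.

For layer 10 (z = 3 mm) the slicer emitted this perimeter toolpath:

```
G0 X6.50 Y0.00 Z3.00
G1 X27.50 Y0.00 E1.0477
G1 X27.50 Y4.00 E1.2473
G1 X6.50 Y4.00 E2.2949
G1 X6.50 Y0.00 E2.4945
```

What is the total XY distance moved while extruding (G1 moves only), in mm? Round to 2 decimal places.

50.00 mm

Sum the Euclidean lengths of each G1 segment: total = 50.00 mm.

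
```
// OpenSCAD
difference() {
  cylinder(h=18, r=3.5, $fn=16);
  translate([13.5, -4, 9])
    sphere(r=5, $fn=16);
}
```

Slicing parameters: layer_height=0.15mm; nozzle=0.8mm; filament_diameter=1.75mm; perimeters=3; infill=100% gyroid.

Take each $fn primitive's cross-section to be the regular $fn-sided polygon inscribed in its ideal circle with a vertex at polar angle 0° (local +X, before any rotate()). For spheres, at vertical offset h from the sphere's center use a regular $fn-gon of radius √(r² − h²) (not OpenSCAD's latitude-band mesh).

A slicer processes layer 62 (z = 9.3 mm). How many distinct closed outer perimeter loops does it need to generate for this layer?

1

At z = 9.3 mm: the r=3.5 cylinder contributes a regular 16-gon of circumradius 3.5; the r=5 sphere at (13.5, -4) contributes a regular 16-gon of circumradius √(5²−0.3²) = 4.991; After the difference (first − rest): starting from the r=3.5 cylinder, the r=5 sphere at (13.5, -4) misses the remaining region (no effect) — 1 connected region. The result has 1 disconnected region.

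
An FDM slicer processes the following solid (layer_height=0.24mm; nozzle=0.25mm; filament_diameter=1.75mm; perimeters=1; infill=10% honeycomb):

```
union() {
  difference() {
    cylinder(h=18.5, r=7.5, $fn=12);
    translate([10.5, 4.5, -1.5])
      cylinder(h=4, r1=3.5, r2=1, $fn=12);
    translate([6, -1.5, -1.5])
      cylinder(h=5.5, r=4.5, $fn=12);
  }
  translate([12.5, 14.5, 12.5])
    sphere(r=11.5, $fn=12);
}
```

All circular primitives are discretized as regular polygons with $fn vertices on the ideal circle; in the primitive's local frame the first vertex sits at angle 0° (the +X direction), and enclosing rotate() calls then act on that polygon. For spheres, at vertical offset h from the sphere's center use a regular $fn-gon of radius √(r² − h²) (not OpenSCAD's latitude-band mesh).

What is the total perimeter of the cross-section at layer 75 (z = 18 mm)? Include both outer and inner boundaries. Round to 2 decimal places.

109.32 mm

At z = 18 mm: the r=7.5 cylinder contributes a regular 12-gon of circumradius 7.5 (perimeter = 2·12·7.500·sin(180°/12) = 46.59 mm); the cone at (10.5, 4.5) is absent (z outside [-1.5, 2.5]); the cylinder at (6, -1.5) is absent (z outside [-1.5, 4]); Subtracting the remaining from the first: none of the subtracted shapes is present at this height, so the r=7.5 cylinder is unchanged — boundary = 46.59 mm; the r=11.5 sphere at (12.5, 14.5) contributes a regular 12-gon of circumradius √(11.5²−5.5²) = 10.100 (perimeter = 2·12·10.100·sin(180°/12) = 62.73 mm); Combining (union): the 2 present regions are separate (no shared area or edge), so areas and boundary lengths simply add and each stays a separate island — boundary = 109.32 mm. Overall, the cross-section has 2 separate islands. Total boundary length (outer) = 109.32 mm.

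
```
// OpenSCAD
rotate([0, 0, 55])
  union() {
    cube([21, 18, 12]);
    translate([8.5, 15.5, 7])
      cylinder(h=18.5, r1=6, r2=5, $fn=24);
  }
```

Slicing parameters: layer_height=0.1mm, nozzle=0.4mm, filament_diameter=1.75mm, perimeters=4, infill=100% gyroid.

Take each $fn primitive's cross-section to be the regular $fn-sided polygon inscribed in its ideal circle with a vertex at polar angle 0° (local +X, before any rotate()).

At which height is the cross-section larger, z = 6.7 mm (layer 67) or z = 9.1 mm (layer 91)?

Layer 67 (z = 6.7): the 21×18 cube contributes its full rectangle (area 378.00 mm²); the cone at (8.5, 15.5) is absent (z outside [7, 25.5]); Combining (union): only the 21×18 cube is present, so the union is just that shape — area = 378.00 mm²; (whole slice rotated 55° about Z — lengths, areas and connectivity unchanged). So its area = 378.00 mm². Layer 91 (z = 9.1): the cube (footprint 21×18) is included at this height (area 378.00 mm²); the cone at (8.5, 15.5): at t=0.114 of its height the radius interpolates to r₁+(r₂−r₁)t = 5.886, giving a regular 24-gon of that circumradius (area = (24/2)·5.886²·sin(360°/24) = 107.62 mm²); Combining (union): the regions partially overlap — summed areas 485.62 mm² minus the doubly-counted overlap 82.15 mm² gives 403.47 mm² — area = 403.47 mm²; (whole slice rotated 55° about Z — lengths, areas and connectivity unchanged). So its area = 403.47 mm². Layer 91 is larger (403.47 vs 378.00 mm²).

layer 91 (z = 9.1 mm)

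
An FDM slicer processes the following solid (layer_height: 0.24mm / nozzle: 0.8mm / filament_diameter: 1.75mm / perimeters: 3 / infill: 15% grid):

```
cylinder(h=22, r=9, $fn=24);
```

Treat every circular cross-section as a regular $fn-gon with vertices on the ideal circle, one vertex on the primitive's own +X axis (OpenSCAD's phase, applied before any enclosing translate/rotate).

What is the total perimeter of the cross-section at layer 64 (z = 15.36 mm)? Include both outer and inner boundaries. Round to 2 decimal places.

At z = 15.36 mm: the r=9 cylinder gives a regular 24-gon of circumradius 9 (constant along its height) (perimeter = 2·24·9.000·sin(180°/24) = 56.39 mm). Overall, the cross-section is a single solid region. Total boundary length (outer) = 56.39 mm.

56.39 mm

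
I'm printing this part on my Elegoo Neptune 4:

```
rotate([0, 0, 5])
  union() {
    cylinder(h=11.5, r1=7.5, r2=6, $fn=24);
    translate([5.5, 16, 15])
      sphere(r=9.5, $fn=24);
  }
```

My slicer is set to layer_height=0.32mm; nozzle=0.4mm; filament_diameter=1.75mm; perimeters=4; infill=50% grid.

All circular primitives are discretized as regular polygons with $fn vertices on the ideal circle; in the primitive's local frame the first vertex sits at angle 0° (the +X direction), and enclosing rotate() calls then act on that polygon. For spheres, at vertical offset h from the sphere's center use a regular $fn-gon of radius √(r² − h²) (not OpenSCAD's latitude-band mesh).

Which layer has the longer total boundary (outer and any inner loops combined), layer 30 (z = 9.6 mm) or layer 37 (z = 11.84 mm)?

Layer 30 (z = 9.6): the cone: at t=0.835 of its height the radius interpolates to r₁+(r₂−r₁)t = 6.248, giving a regular 24-gon of that circumradius (perimeter = 2·24·6.248·sin(180°/24) = 39.14 mm); the r=9.5 sphere at (5.5, 16) slices to a regular 24-gon of circumradius 7.816 (√(r²−h²) with h=5.4 from center) (perimeter = 2·24·7.816·sin(180°/24) = 48.97 mm); Combining (union): the 2 present regions are separate (no shared area or edge), so areas and boundary lengths simply add and each stays a separate island — boundary = 88.11 mm; (rotated 5° about Z; rotation is an isometry so areas/perimeters/island counts are preserved). So its perimeter = 88.11 mm. Layer 37 (z = 11.84): the cone is not intersected at this z (z outside [0, 11.5]); the r=9.5 sphere at (5.5, 16) contributes a regular 24-gon of circumradius √(9.5²−3.16²) = 8.959 (perimeter = 2·24·8.959·sin(180°/24) = 56.13 mm); Combining (union): only the r=9.5 sphere at (5.5, 16) is present, so the union is just that shape — boundary = 56.13 mm; (rotated 5° about Z; rotation is an isometry so areas/perimeters/island counts are preserved). So its perimeter = 56.13 mm. Layer 30 is larger (88.11 vs 56.13 mm).

layer 30 (z = 9.6 mm)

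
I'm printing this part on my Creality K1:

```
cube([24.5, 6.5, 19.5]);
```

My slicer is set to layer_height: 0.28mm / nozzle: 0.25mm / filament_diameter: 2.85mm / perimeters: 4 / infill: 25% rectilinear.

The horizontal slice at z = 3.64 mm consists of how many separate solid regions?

At z = 3.64 mm: the cube is present — its section is the full 24.5×6.5 rectangle. The result has 1 disconnected region.

1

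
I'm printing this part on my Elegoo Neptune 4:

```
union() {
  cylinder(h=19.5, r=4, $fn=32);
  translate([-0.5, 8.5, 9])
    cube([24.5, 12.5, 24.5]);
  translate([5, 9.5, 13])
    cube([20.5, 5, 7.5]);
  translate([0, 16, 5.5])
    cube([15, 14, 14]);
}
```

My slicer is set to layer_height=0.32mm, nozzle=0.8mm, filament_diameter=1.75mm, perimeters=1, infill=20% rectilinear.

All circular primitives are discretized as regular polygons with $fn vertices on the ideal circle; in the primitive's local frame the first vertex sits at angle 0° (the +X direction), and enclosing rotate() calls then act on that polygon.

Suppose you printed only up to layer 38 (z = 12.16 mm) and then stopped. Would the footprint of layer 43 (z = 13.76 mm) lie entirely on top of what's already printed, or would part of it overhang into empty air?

part overhangs

Compare the two slices. At z = 12.16: the r=4 cylinder contributes a regular 32-gon of circumradius 4 (area = (32/2)·4.000²·sin(360°/32) = 49.94 mm²); the cube at (-0.5, 8.5) is present — its section is the full 24.5×12.5 rectangle (area 306.25 mm²); the cube at (5, 9.5) is not intersected at this z (z outside [13, 20.5]); the cube at (0, 16) is present — its section is the full 15×14 rectangle (area 210.00 mm²); Merging all regions: the regions partially overlap — summed areas 566.19 mm² minus the doubly-counted overlap 75.00 mm² gives 491.19 mm² — area = 491.19 mm². At z = 13.76: the r=4 cylinder gives a regular 32-gon of circumradius 4 (constant along its height) (area = (32/2)·4.000²·sin(360°/32) = 49.94 mm²); the cube at (-0.5, 8.5) is present — its section is the full 24.5×12.5 rectangle (area 306.25 mm²); the cube at (5, 9.5) (footprint 20.5×5) is included at this height (area 102.50 mm²); the 15×14 cube at (0, 16) contributes its full rectangle (area 210.00 mm²); Taking the union: the regions partially overlap — summed areas 668.69 mm² minus the doubly-counted overlap 170.00 mm² gives 498.69 mm² — area = 498.69 mm². Checking containment: at z = 13.76 the cross-section extends beyond the z = 12.16 cross-section by about 7.50 mm².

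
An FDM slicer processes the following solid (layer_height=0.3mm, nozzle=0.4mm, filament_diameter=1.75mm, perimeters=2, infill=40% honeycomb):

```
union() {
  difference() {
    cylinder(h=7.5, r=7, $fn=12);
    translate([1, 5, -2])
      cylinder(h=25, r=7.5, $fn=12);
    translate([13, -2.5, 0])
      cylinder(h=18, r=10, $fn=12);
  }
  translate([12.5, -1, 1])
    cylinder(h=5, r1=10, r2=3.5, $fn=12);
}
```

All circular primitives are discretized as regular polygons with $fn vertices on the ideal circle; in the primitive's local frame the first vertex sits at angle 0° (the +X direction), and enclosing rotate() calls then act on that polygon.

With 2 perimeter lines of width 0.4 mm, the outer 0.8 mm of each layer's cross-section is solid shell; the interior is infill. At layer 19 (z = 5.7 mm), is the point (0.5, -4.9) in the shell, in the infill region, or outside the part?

At z = 5.7 mm: the cylinder: section is a regular 12-gon, circumradius r=7; the r=7.5 cylinder at (1, 5) gives a regular 12-gon of circumradius 7.5 (constant along its height); the r=10 cylinder at (13, -2.5) gives a regular 12-gon of circumradius 10 (constant along its height); Taking the first minus the rest: starting from the r=7 cylinder, the r=7.5 cylinder at (1, 5) partially overlaps it — only the 86.76 mm² overlap (of its 168.75 mm²) is removed, clipping the outline; the r=10 cylinder at (13, -2.5) partially overlaps it — only the 11.34 mm² overlap (of its 300.00 mm²) is removed, clipping the outline — 1 connected region; the cone at (12.5, -1): at t=0.940 of its height the radius interpolates to r₁+(r₂−r₁)t = 3.890, giving a regular 12-gon of that circumradius; Taking the union: the 2 present regions are separate (no shared area or edge), so areas and boundary lengths simply add and each stays a separate island — 2 connected regions. Overall, the cross-section has 2 separate islands. The nearest boundary edge runs (3.50, -6.06)→(-0.00, -7.00); distance from the point to it = 1.90 mm. (Shell/infill is judged within the island containing the point — the largest one.) The point is inside the cross-section and 1.90 mm from the nearest boundary — more than the 0.8 mm shell width (2 × 0.4), so it's in the infill interior.

infill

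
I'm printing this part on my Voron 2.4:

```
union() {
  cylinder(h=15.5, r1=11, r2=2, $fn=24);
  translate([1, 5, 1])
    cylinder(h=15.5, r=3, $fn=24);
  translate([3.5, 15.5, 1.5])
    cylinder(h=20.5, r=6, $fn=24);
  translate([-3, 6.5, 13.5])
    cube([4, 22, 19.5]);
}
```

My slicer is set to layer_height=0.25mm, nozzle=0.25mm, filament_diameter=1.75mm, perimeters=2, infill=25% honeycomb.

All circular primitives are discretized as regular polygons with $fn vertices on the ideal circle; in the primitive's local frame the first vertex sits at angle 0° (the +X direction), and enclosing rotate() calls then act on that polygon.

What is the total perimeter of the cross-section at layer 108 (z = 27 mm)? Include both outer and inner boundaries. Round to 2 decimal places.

52.00 mm

At z = 27 mm: the cone is absent (z outside [0, 15.5]); the cylinder at (1, 5) is not intersected at this z (z outside [1, 16.5]); the cylinder at (3.5, 15.5) does not reach this height (z outside [1.5, 22]); the cube at (-3, 6.5) (footprint 4×22) is included at this height (perimeter 52.00 mm); Taking the union: only the 4×22 cube at (-3, 6.5) is present, so the union is just that shape — boundary = 52.00 mm. Overall, the cross-section is a single solid region. Total boundary length (outer) = 52.00 mm.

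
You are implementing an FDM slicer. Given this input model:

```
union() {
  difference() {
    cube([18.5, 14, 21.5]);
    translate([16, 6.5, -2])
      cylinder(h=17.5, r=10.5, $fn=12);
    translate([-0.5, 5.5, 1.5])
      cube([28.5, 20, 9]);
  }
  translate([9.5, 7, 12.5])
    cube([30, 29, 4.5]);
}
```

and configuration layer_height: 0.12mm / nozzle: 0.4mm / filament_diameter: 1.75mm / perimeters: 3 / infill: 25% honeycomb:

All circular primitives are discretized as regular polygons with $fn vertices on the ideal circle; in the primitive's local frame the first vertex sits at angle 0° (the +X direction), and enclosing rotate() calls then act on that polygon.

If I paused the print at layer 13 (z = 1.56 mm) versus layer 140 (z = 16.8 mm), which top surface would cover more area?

Layer 13 (z = 1.56): the 18.5×14 cube contributes its full rectangle (area 259.00 mm²); the r=10.5 cylinder at (16, 6.5) contributes a regular 12-gon of circumradius 10.5 (area = (12/2)·10.500²·sin(360°/12) = 330.75 mm²); the cube at (-0.5, 5.5) is present — its section is the full 28.5×20 rectangle (area 570.00 mm²); Taking the first minus the rest: starting from the 18.5×14 cube (259.00 mm²), the r=10.5 cylinder at (16, 6.5) partially overlaps it — only the 166.38 mm² overlap (of its 330.75 mm²) is removed, clipping the outline; the 28.5×20 cube at (-0.5, 5.5) partially overlaps it — only the 56.27 mm² overlap (of its 570.00 mm²) is removed, clipping the outline — area = 36.35 mm²; the cube at (9.5, 7) is not intersected at this z (z outside [12.5, 17]); Taking the union: only that combined region is present, so the union is just that shape — area = 36.35 mm². So its area = 36.35 mm². Layer 140 (z = 16.8): the cube (footprint 18.5×14) is included at this height (area 259.00 mm²); the cylinder at (16, 6.5) does not reach this height (z outside [-2, 15.5]); the cube at (-0.5, 5.5) is not intersected at this z (z outside [1.5, 10.5]); Subtracting the remaining from the first: none of the subtracted shapes is present at this height, so the 18.5×14 cube is unchanged — area = 259.00 mm²; the cube at (9.5, 7) (footprint 30×29) is included at this height (area 870.00 mm²); Taking the union: the regions partially overlap — summed areas 1129.00 mm² minus the doubly-counted overlap 63.00 mm² gives 1066.00 mm² — area = 1066.00 mm². So its area = 1066.00 mm². Layer 140 is larger (1066.00 vs 36.35 mm²).

layer 140 (z = 16.8 mm)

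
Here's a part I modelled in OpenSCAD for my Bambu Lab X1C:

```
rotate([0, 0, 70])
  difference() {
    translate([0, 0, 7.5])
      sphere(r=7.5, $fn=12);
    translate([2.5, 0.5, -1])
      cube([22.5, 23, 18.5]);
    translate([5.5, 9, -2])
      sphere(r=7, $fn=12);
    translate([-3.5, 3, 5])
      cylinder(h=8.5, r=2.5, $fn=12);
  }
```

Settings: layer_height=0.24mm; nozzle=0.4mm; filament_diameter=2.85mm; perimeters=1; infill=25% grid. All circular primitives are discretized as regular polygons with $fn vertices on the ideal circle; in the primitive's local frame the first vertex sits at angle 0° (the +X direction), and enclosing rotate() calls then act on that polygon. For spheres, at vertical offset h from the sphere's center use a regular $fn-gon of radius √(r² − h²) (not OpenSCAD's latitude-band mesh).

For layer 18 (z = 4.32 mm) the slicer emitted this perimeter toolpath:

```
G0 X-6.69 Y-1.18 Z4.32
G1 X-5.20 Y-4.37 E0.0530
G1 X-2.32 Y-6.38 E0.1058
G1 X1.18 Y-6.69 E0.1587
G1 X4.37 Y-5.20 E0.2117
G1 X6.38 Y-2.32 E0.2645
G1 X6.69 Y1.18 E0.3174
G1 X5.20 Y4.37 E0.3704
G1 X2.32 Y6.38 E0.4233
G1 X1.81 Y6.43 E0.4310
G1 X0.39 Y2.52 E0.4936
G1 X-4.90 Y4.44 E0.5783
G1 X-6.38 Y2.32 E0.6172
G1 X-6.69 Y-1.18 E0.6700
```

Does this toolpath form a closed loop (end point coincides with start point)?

Start point (G0): (-6.69, -1.18). End point (last G1): the path returns to the start — closed.

yes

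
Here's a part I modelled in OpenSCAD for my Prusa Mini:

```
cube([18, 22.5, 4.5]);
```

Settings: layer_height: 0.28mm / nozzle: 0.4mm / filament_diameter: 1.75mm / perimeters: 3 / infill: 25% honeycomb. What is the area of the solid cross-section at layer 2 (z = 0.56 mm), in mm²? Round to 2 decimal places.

At z = 0.56 mm: the cube is present — its section is the full 18×22.5 rectangle (area 405.00 mm²). Overall, the cross-section is a single solid region. Net area = 405.00 mm².

405.00 mm²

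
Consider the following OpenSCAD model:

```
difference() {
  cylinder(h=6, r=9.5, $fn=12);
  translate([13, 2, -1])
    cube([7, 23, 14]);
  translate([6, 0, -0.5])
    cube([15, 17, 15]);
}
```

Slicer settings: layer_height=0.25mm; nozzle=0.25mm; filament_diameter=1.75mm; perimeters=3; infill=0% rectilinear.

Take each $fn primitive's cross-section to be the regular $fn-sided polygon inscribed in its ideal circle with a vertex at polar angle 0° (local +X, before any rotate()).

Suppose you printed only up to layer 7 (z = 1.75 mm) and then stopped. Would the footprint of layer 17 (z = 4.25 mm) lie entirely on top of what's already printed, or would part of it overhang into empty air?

entirely on top

Compare the two slices. At z = 1.75: the cylinder: section is a regular 12-gon, circumradius r=9.5 (area = (12/2)·9.500²·sin(360°/12) = 270.75 mm²); the cube at (13, 2) is present — its section is the full 7×23 rectangle (area 161.00 mm²); the cube at (6, 0) (footprint 15×17) is included at this height (area 255.00 mm²); Taking the first minus the rest: starting from the r=9.5 cylinder (270.75 mm²), the 7×23 cube at (13, 2) misses the remaining region (no effect); the 15×17 cube at (6, 0) partially overlaps it — only the 16.08 mm² overlap (of its 255.00 mm²) is removed, clipping the outline — area = 254.67 mm². At z = 4.25: the r=9.5 cylinder gives a regular 12-gon of circumradius 9.5 (constant along its height) (area = (12/2)·9.500²·sin(360°/12) = 270.75 mm²); the 7×23 cube at (13, 2) contributes its full rectangle (area 161.00 mm²); the cube at (6, 0) is present — its section is the full 15×17 rectangle (area 255.00 mm²); Taking the first minus the rest: starting from the r=9.5 cylinder (270.75 mm²), the 7×23 cube at (13, 2) misses the remaining region (no effect); the 15×17 cube at (6, 0) partially overlaps it — only the 16.08 mm² overlap (of its 255.00 mm²) is removed, clipping the outline — area = 254.67 mm². Checking containment: the cross-section at z = 4.25 is a subset of the cross-section at z = 1.75.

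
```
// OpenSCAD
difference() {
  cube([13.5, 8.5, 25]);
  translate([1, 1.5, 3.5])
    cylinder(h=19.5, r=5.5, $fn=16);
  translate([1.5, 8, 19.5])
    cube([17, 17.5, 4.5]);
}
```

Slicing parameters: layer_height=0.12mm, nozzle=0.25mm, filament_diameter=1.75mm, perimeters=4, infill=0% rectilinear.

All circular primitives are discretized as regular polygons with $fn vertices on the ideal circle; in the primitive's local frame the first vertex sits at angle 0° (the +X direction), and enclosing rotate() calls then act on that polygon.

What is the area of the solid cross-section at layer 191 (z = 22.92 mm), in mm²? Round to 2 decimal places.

At z = 22.92 mm: the 13.5×8.5 cube contributes its full rectangle (area 114.75 mm²); the cylinder at (1, 1.5): section is a regular 16-gon, circumradius r=5.5 (area = (16/2)·5.500²·sin(360°/16) = 92.61 mm²); the cube at (1.5, 8) (footprint 17×17.5) is included at this height (area 297.50 mm²); After the difference (first − rest): starting from the 13.5×8.5 cube (114.75 mm²), the r=5.5 cylinder at (1, 1.5) partially overlaps it — only the 38.08 mm² overlap (of its 92.61 mm²) is removed, clipping the outline; the 17×17.5 cube at (1.5, 8) partially overlaps it — only the 6.00 mm² overlap (of its 297.50 mm²) is removed, clipping the outline — area = 70.67 mm². Overall, the cross-section is a single solid region. Net area = 70.67 mm².

70.67 mm²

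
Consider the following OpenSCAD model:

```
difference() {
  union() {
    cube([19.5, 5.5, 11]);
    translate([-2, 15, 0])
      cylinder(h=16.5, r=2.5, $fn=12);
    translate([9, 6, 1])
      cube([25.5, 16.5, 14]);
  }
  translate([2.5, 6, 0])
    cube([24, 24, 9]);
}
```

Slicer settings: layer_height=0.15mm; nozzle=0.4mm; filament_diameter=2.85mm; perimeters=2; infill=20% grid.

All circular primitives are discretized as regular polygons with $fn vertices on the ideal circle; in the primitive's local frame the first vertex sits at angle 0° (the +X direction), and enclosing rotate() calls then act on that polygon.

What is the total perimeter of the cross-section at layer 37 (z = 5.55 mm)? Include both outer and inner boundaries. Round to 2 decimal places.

At z = 5.55 mm: the cube is present — its section is the full 19.5×5.5 rectangle (perimeter 50.00 mm); the r=2.5 cylinder at (-2, 15) contributes a regular 12-gon of circumradius 2.5 (perimeter = 2·12·2.500·sin(180°/12) = 15.53 mm); the 25.5×16.5 cube at (9, 6) contributes its full rectangle (perimeter 84.00 mm); Merging all regions: the 3 present regions are separate (no shared area or edge), so areas and boundary lengths simply add and each stays a separate island — boundary = 149.53 mm; the cube at (2.5, 6) is present — its section is the full 24×24 rectangle (perimeter 96.00 mm); Taking the first minus the rest: starting from the result so far, the 24×24 cube at (2.5, 6) partially overlaps it — only the 288.75 mm² overlap (of its 576.00 mm²) is removed, clipping the outline — boundary = 114.53 mm. Overall, the cross-section has 3 separate islands. Total boundary length (outer) = 114.53 mm.

114.53 mm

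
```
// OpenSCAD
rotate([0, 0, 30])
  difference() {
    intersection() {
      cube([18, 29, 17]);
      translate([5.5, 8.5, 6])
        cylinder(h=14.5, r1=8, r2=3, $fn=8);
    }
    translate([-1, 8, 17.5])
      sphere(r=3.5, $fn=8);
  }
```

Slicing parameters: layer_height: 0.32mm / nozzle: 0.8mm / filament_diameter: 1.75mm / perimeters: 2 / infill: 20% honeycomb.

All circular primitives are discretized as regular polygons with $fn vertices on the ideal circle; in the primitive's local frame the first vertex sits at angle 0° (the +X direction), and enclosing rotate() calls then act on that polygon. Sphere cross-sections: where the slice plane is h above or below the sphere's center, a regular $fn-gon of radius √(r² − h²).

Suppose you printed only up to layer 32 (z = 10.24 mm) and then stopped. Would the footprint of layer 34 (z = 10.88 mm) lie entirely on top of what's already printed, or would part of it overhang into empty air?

Compare the two slices. At z = 10.24: the cube (footprint 18×29) is included at this height (area 522.00 mm²); the cone at (5.5, 8.5) (r1=8→r2=3) has section circumradius 6.538 here — a regular 8-gon (area = (8/2)·6.538²·sin(360°/8) = 120.90 mm²); Keeping only the common overlap: the cone at (5.5, 8.5) partially overlaps the 18×29 cube; clipping to the common part keeps 118.30 mm² — area = 118.30 mm²; the sphere at (-1, 8) does not reach this height (|z−center|=7.260 > r=3.5); After the difference (first − rest): none of the subtracted shapes is present at this height, so the result so far is unchanged — area = 118.30 mm²; (rotated 30° about Z; rotation is an isometry so areas/perimeters/island counts are preserved). At z = 10.88: the cube is present — its section is the full 18×29 rectangle (area 522.00 mm²); the cone at (5.5, 8.5) contributes a regular 8-gon of circumradius 6.317 (interpolated between r1=8 and r2=3 at t=0.337) (area = (8/2)·6.317²·sin(360°/8) = 112.88 mm²); Keeping only the common overlap: the cone at (5.5, 8.5) partially overlaps the 18×29 cube; clipping to the common part keeps 111.26 mm² — area = 111.26 mm²; the sphere at (-1, 8) is absent (|z−center|=6.620 > r=3.5); Subtracting the remaining from the first: none of the subtracted shapes is present at this height, so that combined region is unchanged — area = 111.26 mm²; (whole slice rotated 30° about Z — lengths, areas and connectivity unchanged). Checking containment: the cross-section at z = 10.88 is a subset of the cross-section at z = 10.24.

entirely on top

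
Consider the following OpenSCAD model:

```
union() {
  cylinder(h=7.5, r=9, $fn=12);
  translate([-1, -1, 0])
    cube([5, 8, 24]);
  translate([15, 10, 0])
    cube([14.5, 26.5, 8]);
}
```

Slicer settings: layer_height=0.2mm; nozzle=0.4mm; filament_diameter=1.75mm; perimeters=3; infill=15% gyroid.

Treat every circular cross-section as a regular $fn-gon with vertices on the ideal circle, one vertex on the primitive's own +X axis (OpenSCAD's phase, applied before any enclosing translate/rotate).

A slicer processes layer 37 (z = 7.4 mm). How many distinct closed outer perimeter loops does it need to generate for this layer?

At z = 7.4 mm: the r=9 cylinder gives a regular 12-gon of circumradius 9 (constant along its height); the cube at (-1, -1) (footprint 5×8) is included at this height; the cube at (15, 10) (footprint 14.5×26.5) is included at this height; Taking the union: the regions partially overlap (shared area 40.00 mm²), so overlapping operands fuse into one piece — 2 connected regions. The result has 2 disconnected regions.

2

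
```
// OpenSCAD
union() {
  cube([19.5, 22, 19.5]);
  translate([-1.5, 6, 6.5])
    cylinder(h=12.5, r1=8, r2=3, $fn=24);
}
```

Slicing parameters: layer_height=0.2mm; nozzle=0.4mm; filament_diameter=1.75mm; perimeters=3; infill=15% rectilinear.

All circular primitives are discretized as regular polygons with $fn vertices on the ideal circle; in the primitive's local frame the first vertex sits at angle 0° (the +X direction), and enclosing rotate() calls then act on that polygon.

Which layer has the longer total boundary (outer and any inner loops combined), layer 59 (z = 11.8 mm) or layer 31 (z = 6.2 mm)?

Layer 59 (z = 11.8): the cube is present — its section is the full 19.5×22 rectangle (perimeter 83.00 mm); the cone at (-1.5, 6) (r1=8→r2=3) has section circumradius 5.880 here — a regular 24-gon (perimeter = 2·24·5.880·sin(180°/24) = 36.84 mm); Merging all regions: the regions partially overlap (shared area 36.35 mm²), so the edge portions inside another operand are dropped and the merged outline is re-measured after clipping — boundary = 93.08 mm. So its perimeter = 93.08 mm. Layer 31 (z = 6.2): the 19.5×22 cube contributes its full rectangle (perimeter 83.00 mm); the cone at (-1.5, 6) is absent (z outside [6.5, 19]); Taking the union: only the 19.5×22 cube is present, so the union is just that shape — boundary = 83.00 mm. So its perimeter = 83.00 mm. Layer 59 is larger (93.08 vs 83.00 mm).

layer 59 (z = 11.8 mm)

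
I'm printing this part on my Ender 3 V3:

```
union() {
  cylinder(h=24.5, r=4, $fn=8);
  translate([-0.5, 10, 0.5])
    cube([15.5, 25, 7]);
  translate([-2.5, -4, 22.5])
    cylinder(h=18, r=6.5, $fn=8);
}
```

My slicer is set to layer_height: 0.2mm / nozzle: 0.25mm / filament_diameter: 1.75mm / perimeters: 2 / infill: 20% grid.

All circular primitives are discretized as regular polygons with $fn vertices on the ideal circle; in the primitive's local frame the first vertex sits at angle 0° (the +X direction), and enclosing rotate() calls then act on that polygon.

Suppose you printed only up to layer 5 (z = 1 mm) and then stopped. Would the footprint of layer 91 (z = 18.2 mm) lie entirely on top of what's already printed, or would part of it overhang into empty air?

Compare the two slices. At z = 1: the cylinder: section is a regular 8-gon, circumradius r=4 (area = (8/2)·4.000²·sin(360°/8) = 45.25 mm²); the 15.5×25 cube at (-0.5, 10) contributes its full rectangle (area 387.50 mm²); the cylinder at (-2.5, -4) is not intersected at this z (z outside [22.5, 40.5]); Merging all regions: the 2 present regions are separate (no shared area or edge), so areas and boundary lengths simply add and each stays a separate island — area = 432.75 mm². At z = 18.2: the cylinder: section is a regular 8-gon, circumradius r=4 (area = (8/2)·4.000²·sin(360°/8) = 45.25 mm²); the cube at (-0.5, 10) is absent (z outside [0.5, 7.5]); the cylinder at (-2.5, -4) is absent (z outside [22.5, 40.5]); Taking the union: only the r=4 cylinder is present, so the union is just that shape — area = 45.25 mm². Checking containment: the cross-section at z = 18.2 is a subset of the cross-section at z = 1.

entirely on top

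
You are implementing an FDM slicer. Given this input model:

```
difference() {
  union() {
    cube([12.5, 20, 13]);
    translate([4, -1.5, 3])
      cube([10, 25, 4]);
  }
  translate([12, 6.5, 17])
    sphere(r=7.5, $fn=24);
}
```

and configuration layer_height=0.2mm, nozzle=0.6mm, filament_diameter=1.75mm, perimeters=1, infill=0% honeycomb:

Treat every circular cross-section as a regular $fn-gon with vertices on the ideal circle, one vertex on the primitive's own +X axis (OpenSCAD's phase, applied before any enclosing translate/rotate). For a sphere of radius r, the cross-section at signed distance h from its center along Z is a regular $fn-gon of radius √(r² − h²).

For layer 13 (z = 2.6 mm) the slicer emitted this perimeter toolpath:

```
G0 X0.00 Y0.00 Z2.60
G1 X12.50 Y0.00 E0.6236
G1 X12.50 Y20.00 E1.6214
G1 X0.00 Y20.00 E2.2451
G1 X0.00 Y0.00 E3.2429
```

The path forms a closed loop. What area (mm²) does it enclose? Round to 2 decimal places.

Apply the shoelace formula to the sequence of (X, Y) vertices; enclosed area = 250.00 mm².

250.00 mm²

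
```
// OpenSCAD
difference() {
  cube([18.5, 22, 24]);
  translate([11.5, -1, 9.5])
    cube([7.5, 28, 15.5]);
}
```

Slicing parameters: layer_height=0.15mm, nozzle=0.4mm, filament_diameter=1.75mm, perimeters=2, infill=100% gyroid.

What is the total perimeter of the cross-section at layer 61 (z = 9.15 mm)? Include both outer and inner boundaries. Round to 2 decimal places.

At z = 9.15 mm: the cube is present — its section is the full 18.5×22 rectangle (perimeter 81.00 mm); the cube at (11.5, -1) is absent (z outside [9.5, 25]); Subtracting the remaining from the first: none of the subtracted shapes is present at this height, so the 18.5×22 cube is unchanged — boundary = 81.00 mm. Overall, the cross-section is a single solid region. Total boundary length (outer) = 81.00 mm.

81.00 mm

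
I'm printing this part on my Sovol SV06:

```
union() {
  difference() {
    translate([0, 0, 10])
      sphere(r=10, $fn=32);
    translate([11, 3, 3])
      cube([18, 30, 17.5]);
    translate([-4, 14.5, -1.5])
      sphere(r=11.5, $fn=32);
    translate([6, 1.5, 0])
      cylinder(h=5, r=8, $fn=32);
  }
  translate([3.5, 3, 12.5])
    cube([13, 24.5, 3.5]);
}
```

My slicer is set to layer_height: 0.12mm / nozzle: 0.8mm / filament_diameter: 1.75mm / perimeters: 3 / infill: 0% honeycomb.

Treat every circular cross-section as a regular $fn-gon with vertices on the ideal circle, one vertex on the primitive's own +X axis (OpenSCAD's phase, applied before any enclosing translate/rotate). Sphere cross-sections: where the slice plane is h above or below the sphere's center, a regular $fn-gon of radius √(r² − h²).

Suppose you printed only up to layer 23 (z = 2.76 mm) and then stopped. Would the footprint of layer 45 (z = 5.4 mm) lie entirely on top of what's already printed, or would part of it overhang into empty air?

Compare the two slices. At z = 2.76: the r=10 sphere slices to a regular 32-gon of circumradius 6.898 (√(r²−h²) with h=7.24 from center) (area = (32/2)·6.898²·sin(360°/32) = 148.53 mm²); the cube at (11, 3) is not intersected at this z (z outside [3, 20.5]); the sphere at (-4, 14.5): section is a regular 32-gon, circumradius = √(r²−h²) = √(11.5²−4.26²) = 10.682 (area = (32/2)·10.682²·sin(360°/32) = 356.16 mm²); the r=8 cylinder at (6, 1.5) gives a regular 32-gon of circumradius 8 (constant along its height) (area = (32/2)·8.000²·sin(360°/32) = 199.77 mm²); Taking the first minus the rest: starting from the r=10 sphere (148.53 mm²), the r=11.5 sphere at (-4, 14.5) partially overlaps it — only the 14.67 mm² overlap (of its 356.16 mm²) is removed, clipping the outline; the r=8 cylinder at (6, 1.5) partially overlaps it — only the 77.87 mm² overlap (of its 199.77 mm²) is removed, clipping the outline — area = 55.99 mm²; the cube at (3.5, 3) is not intersected at this z (z outside [12.5, 16]); Taking the union: only the result so far is present, so the union is just that shape — area = 55.99 mm². At z = 5.4: the r=10 sphere slices to a regular 32-gon of circumradius 8.879 (√(r²−h²) with h=4.6 from center) (area = (32/2)·8.879²·sin(360°/32) = 246.09 mm²); the 18×30 cube at (11, 3) contributes its full rectangle (area 540.00 mm²); the sphere at (-4, 14.5): section is a regular 32-gon, circumradius = √(r²−h²) = √(11.5²−6.9²) = 9.200 (area = (32/2)·9.200²·sin(360°/32) = 264.20 mm²); the cylinder at (6, 1.5) does not reach this height (z outside [0, 5]); Subtracting the remaining from the first: starting from the r=10 sphere (246.09 mm²), the 18×30 cube at (11, 3) misses the remaining region (no effect); the r=11.5 sphere at (-4, 14.5) partially overlaps it — only the 20.06 mm² overlap (of its 264.20 mm²) is removed, clipping the outline — area = 226.03 mm²; the cube at (3.5, 3) does not reach this height (z outside [12.5, 16]); Taking the union: only that combined region is present, so the union is just that shape — area = 226.03 mm². Checking containment: at z = 5.4 the cross-section extends beyond the z = 2.76 cross-section by about 170.04 mm².

part overhangs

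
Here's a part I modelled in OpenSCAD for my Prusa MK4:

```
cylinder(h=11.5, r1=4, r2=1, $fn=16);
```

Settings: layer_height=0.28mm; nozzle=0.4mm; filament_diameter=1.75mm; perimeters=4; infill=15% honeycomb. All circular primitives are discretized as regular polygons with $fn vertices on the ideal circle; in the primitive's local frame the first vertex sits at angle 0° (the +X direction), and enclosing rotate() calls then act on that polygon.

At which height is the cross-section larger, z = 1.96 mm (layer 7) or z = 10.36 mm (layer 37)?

Layer 7 (z = 1.96): the cone (r1=4→r2=1) has section circumradius 3.489 here — a regular 16-gon (area = (16/2)·3.489²·sin(360°/16) = 37.26 mm²). So its area = 37.26 mm². Layer 37 (z = 10.36): the cone: at t=0.901 of its height the radius interpolates to r₁+(r₂−r₁)t = 1.297, giving a regular 16-gon of that circumradius (area = (16/2)·1.297²·sin(360°/16) = 5.15 mm²). So its area = 5.15 mm². Layer 7 is larger (37.26 vs 5.15 mm²).

layer 7 (z = 1.96 mm)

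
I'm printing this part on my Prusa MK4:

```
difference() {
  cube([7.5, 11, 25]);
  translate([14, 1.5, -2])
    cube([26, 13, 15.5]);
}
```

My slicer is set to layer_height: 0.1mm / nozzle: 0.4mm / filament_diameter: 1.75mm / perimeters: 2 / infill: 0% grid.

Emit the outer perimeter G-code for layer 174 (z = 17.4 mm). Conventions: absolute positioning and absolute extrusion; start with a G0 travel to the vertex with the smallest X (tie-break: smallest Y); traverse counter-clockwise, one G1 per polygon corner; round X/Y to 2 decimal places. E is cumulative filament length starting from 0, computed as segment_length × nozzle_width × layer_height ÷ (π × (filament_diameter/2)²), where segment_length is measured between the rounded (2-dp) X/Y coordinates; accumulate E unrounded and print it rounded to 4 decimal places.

At z = 17.4 mm: the 7.5×11 cube contributes its full rectangle; the cube at (14, 1.5) is not intersected at this z (z outside [-2, 13.5]); Taking the first minus the rest: none of the subtracted shapes is present at this height, so the 7.5×11 cube is unchanged — 1 connected region. The outline is a single polygon with 4 vertices. Extrusion per mm of travel: 0.4 × 0.1 / (π × 0.875²) = 0.016630. Accumulating E over each segment gives final E = 0.6153.

G0 X0.00 Y0.00 Z17.40
G1 X7.50 Y0.00 E0.1247
G1 X7.50 Y11.00 E0.3077
G1 X0.00 Y11.00 E0.4324
G1 X0.00 Y0.00 E0.6153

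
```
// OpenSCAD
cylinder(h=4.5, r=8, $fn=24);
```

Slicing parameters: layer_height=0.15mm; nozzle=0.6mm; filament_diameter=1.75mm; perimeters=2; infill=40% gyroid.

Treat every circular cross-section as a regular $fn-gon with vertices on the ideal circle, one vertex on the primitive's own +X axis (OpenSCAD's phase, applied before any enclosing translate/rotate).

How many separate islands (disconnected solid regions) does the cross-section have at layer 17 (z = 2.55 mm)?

At z = 2.55 mm: the r=8 cylinder gives a regular 24-gon of circumradius 8 (constant along its height). Overall, the cross-section is a single solid region. Island count = 1.

1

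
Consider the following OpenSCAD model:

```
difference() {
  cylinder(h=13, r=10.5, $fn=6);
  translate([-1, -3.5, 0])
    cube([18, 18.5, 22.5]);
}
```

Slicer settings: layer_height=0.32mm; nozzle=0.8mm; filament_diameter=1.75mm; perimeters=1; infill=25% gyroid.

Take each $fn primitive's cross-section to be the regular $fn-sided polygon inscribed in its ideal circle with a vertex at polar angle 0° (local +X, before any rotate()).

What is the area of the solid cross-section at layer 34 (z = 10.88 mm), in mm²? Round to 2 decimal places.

At z = 10.88 mm: the r=10.5 cylinder gives a regular 6-gon of circumradius 10.5 (constant along its height) (area = (6/2)·10.500²·sin(360°/6) = 286.44 mm²); the 18×18.5 cube at (-1, -3.5) contributes its full rectangle (area 333.00 mm²); Subtracting the remaining from the first: starting from the r=10.5 cylinder (286.44 mm²), the 18×18.5 cube at (-1, -3.5) partially overlaps it — only the 117.42 mm² overlap (of its 333.00 mm²) is removed, clipping the outline — area = 169.02 mm². Overall, the cross-section is a single solid region. Net area = 169.02 mm².

169.02 mm²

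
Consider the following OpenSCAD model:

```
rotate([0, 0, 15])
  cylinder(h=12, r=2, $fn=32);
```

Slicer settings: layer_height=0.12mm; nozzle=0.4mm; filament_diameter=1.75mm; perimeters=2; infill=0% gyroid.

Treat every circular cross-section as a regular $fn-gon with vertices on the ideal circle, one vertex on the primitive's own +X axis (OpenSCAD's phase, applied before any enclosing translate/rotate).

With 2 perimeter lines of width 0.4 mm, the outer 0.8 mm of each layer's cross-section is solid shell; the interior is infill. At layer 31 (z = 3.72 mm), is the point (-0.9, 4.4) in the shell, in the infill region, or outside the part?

outside

At z = 3.72 mm: the cylinder: section is a regular 32-gon, circumradius r=2; (rotated 15° about Z; rotation is an isometry so areas/perimeters/island counts are preserved). Overall, the cross-section is a single solid region. Undo the 15° rotation: the query point maps to (0.269, 4.483) in the un-rotated model frame. The nearest boundary edge runs (0.39, 1.96)→(0.00, 2.00); distance from the point to it = 2.50 mm. The point is not inside any of the regions above, so it lies outside the cross-section (2.50 mm from the nearest boundary).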